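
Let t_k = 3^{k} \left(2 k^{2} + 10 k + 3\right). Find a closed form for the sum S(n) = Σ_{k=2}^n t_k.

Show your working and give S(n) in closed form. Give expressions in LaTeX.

Ratio r(k) = 3*(2*k**2 + 14*k + 15)/(2*k**2 + 10*k + 3).
Take A(k)=3, B(k)=1, C(k)=k**2 + 5*k + 3/2.
Set up (3)·f(k+1) − (1)·f(k) − (k**2 + 5*k + 3/2) = 0.
deg f ≤ 2 (via 0,0,2).
Match coefficients ⇒ f(k) = (k - 1)*(k + 3)/2.
Get s_k = R·t_k = 3**k*(k**2 + 2*k - 3) with R(k) = B(k−1)f(k)/C(k) = (k - 1)*(k + 3)/(2*k**2 + 10*k + 3).
Δs = 3**k*(2*k**2 + 10*k + 3), as required.
Σ_(k=2)^n t_k = s_(n+1) − s_(2) = (3**(n + 1)*n*(n + 4)) − (45), i.e. 3*3**n*n**2 + 12*3**n*n - 45.

S(n) = 3 \cdot 3^{n} n^{2} + 12 \cdot 3^{n} n - 45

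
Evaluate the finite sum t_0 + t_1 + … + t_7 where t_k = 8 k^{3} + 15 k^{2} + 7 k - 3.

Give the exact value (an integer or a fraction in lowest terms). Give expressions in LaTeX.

Σ = 8544

r(k) = (8*k**3 + 39*k**2 + 61*k + 27)/(8*k**3 + 15*k**2 + 7*k - 3) after simplifying.
Factor: A=1; B=1; C=k**3 + 15*k**2/8 + 7*k/8 - 3/8.
Set up (1)·f(k+1) − (1)·f(k) − (k**3 + 15*k**2/8 + 7*k/8 - 3/8) = 0.
d = 4 from the (0,0,3) case.
A polynomial solution: f(k) = k*(2*k**3 + k**2 - 2*k - 4)/8.
Certificate R = B(k−1)f/C = k*(2*k**3 + k**2 - 2*k - 4)/(8*k**3 + 15*k**2 + 7*k - 3) gives s_k = k*(2*k**3 + k**2 - 2*k - 4).
Check: Δs_k = 8*k**3 + 15*k**2 + 7*k - 3. ✓
Sum = s_(8) − s_(0); s_(8) = 8544, s_(0) = 0 ⇒ 8544.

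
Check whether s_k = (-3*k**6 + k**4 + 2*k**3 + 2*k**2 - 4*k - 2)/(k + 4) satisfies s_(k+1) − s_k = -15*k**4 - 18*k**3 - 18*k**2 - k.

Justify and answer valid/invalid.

Invalid: residual 3*(12*k**5 + 81*k**4 + 88*k**3 + 77*k**2 + 2*k - 2)/(k**2 + 9*k + 20) ≠ 0.

s_(k+1) = (-4*k - 3*(k + 1)**6 + (k + 1)**4 + 2*(k + 1)**3 + 2*(k + 1)**2 - 6)/(k + 5)
s_(k+1) − s_k = (-15*k**6 - 117*k**5 - 237*k**4 - 259*k**3 - 138*k**2 - 14*k - 6)/(k**2 + 9*k + 20)
(s_(k+1) − s_k) − t_k = 3*(12*k**5 + 81*k**4 + 88*k**3 + 77*k**2 + 2*k - 2)/(k**2 + 9*k + 20)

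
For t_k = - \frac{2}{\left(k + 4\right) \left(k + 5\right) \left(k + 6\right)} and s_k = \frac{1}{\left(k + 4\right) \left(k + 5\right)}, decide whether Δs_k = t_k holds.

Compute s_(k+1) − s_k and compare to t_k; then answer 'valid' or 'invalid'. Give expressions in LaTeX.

valid (s_(k+1) − s_k reduces to t_k)

s_(k+1) = 1/((k + 5)*(k + 6))
s_(k+1) − s_k = -2/(k**3 + 15*k**2 + 74*k + 120)
(s_(k+1) − s_k) − t_k = 0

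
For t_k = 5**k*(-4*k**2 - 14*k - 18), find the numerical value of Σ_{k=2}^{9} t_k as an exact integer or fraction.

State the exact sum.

r(k) = 5*(2*k**2 + 11*k + 18)/(2*k**2 + 7*k + 9) after simplifying.
So A=5 and B=1, with C=k**2 + 7*k/2 + 9/2.
Solve (5)·f(k+1) − (1)·f(k) = k**2 + 7*k/2 + 9/2.
From deg A=0, deg B=0, deg C=2: d=2.
Coefficient equations give f(k) = (k**2 + k + 2)/4.
R(k) = B(k−1)·f(k)/C(k) = (k**2 + k + 2)/(2*(2*k**2 + 7*k + 9)); s_k = R·t_k = 5**k*(-k**2 - k - 2).
Verify: 5**k*(-4*k**2 - 14*k - 18) matches t_k.
Telescoping: Σ = s_(10) − s_(2) = -1093750000 − (-200) = -1093749800.

Σ = -1093749800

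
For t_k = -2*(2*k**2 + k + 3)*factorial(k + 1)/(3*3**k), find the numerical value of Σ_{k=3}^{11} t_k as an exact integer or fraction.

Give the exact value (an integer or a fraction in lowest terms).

Σ = -1281252784/2187

t_(k+1)/t_k = (k + 2)*(k + 2*(k + 1)**2 + 4)/(3*(2*k**2 + k + 3)).
Take A(k)=k/3 + 2/3, B(k)=1, C(k)=k**2 + k/2 + 3/2.
f must satisfy (k/3 + 2/3)·f(k+1) − (1)·f(k) = k**2 + k/2 + 3/2.
From deg A=1, deg B=0, deg C=2: d=1.
Solving with deg f ≤ 1: f(k) = 3*(2*k + 1)/2.
Certificate R = B(k−1)f/C = 3*(2*k + 1)/(2*k**2 + k + 3) gives s_k = -2*(2*k + 1)*factorial(k + 1)/3**k.
Check: Δs_k = -2*(2*k**2 + k + 3)*factorial(k + 1)/(3*3**k). ✓
Evaluate s at k=12 and k=3: -1281280000/2187 and -112/9; difference -1281252784/2187.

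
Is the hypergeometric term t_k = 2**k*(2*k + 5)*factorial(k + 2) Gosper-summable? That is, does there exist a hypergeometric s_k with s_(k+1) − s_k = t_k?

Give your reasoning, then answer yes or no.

Compute t_(k+1)/t_k: get 2*(k + 3)*(2*k + 7)/(2*k + 5).
A = 2*k + 6, B = 1, C = k + 5/2.
Solve (2*k + 6)·f(k+1) − (1)·f(k) = k + 5/2.
From deg A=1, deg B=0, deg C=1: d=0.
Coefficient equations give f(k) = 1/2.
So s_k = (B(k−1)f/C)·t_k = (1/(2*k + 5))·t_k = 2**k*factorial(k + 2).
Verify: 2**k*(2*k + 5)*factorial(k + 2) matches t_k.

Yes. s_k = 2**k*factorial(k + 2).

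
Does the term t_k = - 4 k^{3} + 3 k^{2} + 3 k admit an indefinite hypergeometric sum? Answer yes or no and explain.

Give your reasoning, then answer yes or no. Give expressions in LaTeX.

Compute t_(k+1)/t_k: get (4*k**3 + 9*k**2 + 3*k - 2)/(k*(4*k**2 - 3*k - 3)).
Factor: A=1; B=1; C=k**3 - 3*k**2/4 - 3*k/4.
f must satisfy (1)·f(k+1) − (1)·f(k) = k**3 - 3*k**2/4 - 3*k/4.
deg f ≤ 4 (via 0,0,3).
Match coefficients ⇒ f(k) = k*(k - 1)*(k**2 - 2*k - 1)/4.
Get s_k = R·t_k = k*(-k**3 + 3*k**2 - k - 1) with R(k) = B(k−1)f(k)/C(k) = (k - 1)*(k**2 - 2*k - 1)/(4*k**2 - 3*k - 3).
Δs = k*(-4*k**2 + 3*k + 3), as required.

Yes. s_k = k \left(- k^{3} + 3 k^{2} - k - 1\right).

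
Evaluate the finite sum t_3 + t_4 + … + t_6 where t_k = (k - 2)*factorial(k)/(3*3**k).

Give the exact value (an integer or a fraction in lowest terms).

Compute t_(k+1)/t_k: get (k**2 - 1)/(3*(k - 2)).
Take A(k)=k/3 + 1/3, B(k)=1, C(k)=k - 2.
Need (k/3 + 1/3)·f(k+1) − (1)·f(k) = k - 2.
d = 0 from the (1,0,1) case.
A polynomial solution: f(k) = 3.
Get s_k = R·t_k = factorial(k)/3**k with R(k) = B(k−1)f(k)/C(k) = 3/(k - 2).
Δs = (k - 2)*factorial(k)/(3*3**k), as required.
Telescoping: Σ = s_(7) − s_(3) = 560/243 − (2/9) = 506/243.

Σ = 506/243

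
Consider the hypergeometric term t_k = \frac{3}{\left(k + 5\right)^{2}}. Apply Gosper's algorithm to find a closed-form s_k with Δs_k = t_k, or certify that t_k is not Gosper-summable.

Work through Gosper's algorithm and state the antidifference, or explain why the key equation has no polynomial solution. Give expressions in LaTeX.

none — t_k is not Gosper-summable

Ratio r(k) = (k + 5)**2/(k + 6)**2.
Take A(k)=k**2 + 10*k + 25, B(k)=k**2 + 12*k + 36, C(k)=1.
Set up (k**2 + 10*k + 25)·f(k+1) − (k**2 + 10*k + 25)·f(k) − (1) = 0.
Degrees (2,2,0) ⇒ d ≤ 0.
Generic f = c0 gives residual -1; -1 = 0 cannot hold, so t_k is not Gosper-summable.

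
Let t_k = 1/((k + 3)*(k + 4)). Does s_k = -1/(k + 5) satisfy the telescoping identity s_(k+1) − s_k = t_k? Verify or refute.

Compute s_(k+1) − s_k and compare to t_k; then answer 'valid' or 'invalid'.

Invalid: residual 2*(-2*k - 9)/(k**4 + 18*k**3 + 119*k**2 + 342*k + 360) ≠ 0.

s_(k+1) = -1/(k + 6)
s_(k+1) − s_k = 1/((k + 5)*(k + 6))
(s_(k+1) − s_k) − t_k = 2*(-2*k - 9)/(k**4 + 18*k**3 + 119*k**2 + 342*k + 360)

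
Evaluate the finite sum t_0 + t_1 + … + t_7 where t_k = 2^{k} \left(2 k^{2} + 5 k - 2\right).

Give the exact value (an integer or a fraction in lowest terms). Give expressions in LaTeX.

Σ = 26624

Ratio r(k) = 2*(2*k**2 + 9*k + 5)/(2*k**2 + 5*k - 2).
Gosper form: A/B · C(k+1)/C(k) with A=2, B=1, C=k**2 + 5*k/2 - 1.
f must satisfy (2)·f(k+1) − (1)·f(k) = k**2 + 5*k/2 - 1.
From deg A=0, deg B=0, deg C=2: d=2.
Match coefficients ⇒ f(k) = k*(2*k - 3)/2.
Then R = B(k−1)f/C = k*(2*k - 3)/(2*k**2 + 5*k - 2), so s_k = R(k)·t_k = 2**k*k*(2*k - 3).
Verify: 2**k*(2*k**2 + 5*k - 2) matches t_k.
Evaluate s at k=8 and k=0: 26624 and 0; difference 26624.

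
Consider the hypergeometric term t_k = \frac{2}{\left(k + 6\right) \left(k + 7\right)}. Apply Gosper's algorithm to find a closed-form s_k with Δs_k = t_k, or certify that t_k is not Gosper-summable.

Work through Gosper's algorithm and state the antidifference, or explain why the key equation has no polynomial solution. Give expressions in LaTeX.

s_k = \frac{k}{3 \left(k + 6\right)}

Compute t_(k+1)/t_k: get (k + 6)/(k + 8).
So A=k + 6 and B=k + 8, with C=1.
Key eq: (k + 6)·f(k+1) = (k + 7)·f(k) + (1).
From deg A=1, deg B=1, deg C=0: d=1.
Solve for f: f(k) = k/6 (degree 1 ≤ 1).
R(k) = B(k−1)·f(k)/C(k) = k*(k + 7)/6; s_k = R·t_k = k/(3*(k + 6)).
Δs = 2/(k**2 + 13*k + 42), as required.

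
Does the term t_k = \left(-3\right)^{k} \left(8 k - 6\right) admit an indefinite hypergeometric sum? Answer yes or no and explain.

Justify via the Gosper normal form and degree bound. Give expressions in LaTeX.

Step 1: r(k) = 3*(-4*k - 1)/(4*k - 3).
Normal form (A,B,C) = (-3, 1, k - 3/4).
f must satisfy (-3)·f(k+1) − (1)·f(k) = k - 3/4.
From deg A=0, deg B=0, deg C=1: d=1.
Solve for f: f(k) = -(2*k - 3)/8 (degree 1 ≤ 1).
Then R = B(k−1)f/C = -(2*k - 3)/(2*(4*k - 3)), so s_k = R(k)·t_k = (-3)**k*(3 - 2*k).
Check: Δs_k = (-3)**k*(8*k - 6). ✓

Yes. s_k = \left(-3\right)^{k} \left(3 - 2 k\right).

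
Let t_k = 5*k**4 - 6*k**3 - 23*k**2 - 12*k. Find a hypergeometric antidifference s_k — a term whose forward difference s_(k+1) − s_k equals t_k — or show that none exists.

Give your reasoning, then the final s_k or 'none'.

s_k = k*(k**4 - 4*k**3 - 3*k**2 + 4*k + 2)

The ratio is (5*k**3 + 9*k**2 - 20*k - 36)/(k*(5*k**2 - 11*k - 12)).
So A=1 and B=1, with C=k**4 - 6*k**3/5 - 23*k**2/5 - 12*k/5.
Set up (1)·f(k+1) − (1)·f(k) − (k**4 - 6*k**3/5 - 23*k**2/5 - 12*k/5) = 0.
From deg A=0, deg B=0, deg C=4: d=5.
Solving with deg f ≤ 5: f(k) = k*(k - 1)*(k + 1)*(k**2 - 4*k - 2)/5.
Get s_k = R·t_k = k*(k**4 - 4*k**3 - 3*k**2 + 4*k + 2) with R(k) = B(k−1)f(k)/C(k) = (k - 1)*(k**2 - 4*k - 2)/((k - 3)*(5*k + 4)).
Verify: k*(5*k**3 - 6*k**2 - 23*k - 12) matches t_k.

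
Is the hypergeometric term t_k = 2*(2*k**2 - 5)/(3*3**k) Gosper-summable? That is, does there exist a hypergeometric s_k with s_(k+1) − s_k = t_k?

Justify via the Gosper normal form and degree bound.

Yes. s_k = (-2*k**2 - 2*k + 3)/3**k.

Ratio r(k) = (2*(k + 1)**2 - 5)/(3*(2*k**2 - 5)).
Factor: A=1/3; B=1; C=k**2 - 5/2.
Set up (1/3)·f(k+1) − (1)·f(k) − (k**2 - 5/2) = 0.
deg f ≤ 2 (via 0,0,2).
Solve for f: f(k) = -3*(2*k**2 + 2*k - 3)/4 (degree 2 ≤ 2).
Then R = B(k−1)f/C = -3*(2*k**2 + 2*k - 3)/(2*(2*k**2 - 5)), so s_k = R(k)·t_k = (-2*k**2 - 2*k + 3)/3**k.
s_(k+1) − s_k = 2*(2*k**2 - 5)/(3*3**k) = t_k.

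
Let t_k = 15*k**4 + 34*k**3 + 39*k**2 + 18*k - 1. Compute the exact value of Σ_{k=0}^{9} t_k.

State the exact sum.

Σ = 310760

Step 1: r(k) = (15*k**4 + 94*k**3 + 231*k**2 + 258*k + 105)/(15*k**4 + 34*k**3 + 39*k**2 + 18*k - 1).
So A=1 and B=1, with C=k**4 + 34*k**3/15 + 13*k**2/5 + 6*k/5 - 1/15.
f must satisfy (1)·f(k+1) − (1)·f(k) = k**4 + 34*k**3/15 + 13*k**2/5 + 6*k/5 - 1/15.
From deg A=0, deg B=0, deg C=4: d=5.
Solve for f: f(k) = k*(3*k**4 + k**3 + k**2 - 2*k - 4)/15 (degree 5 ≤ 5).
Get s_k = R·t_k = k*(3*k**4 + k**3 + k**2 - 2*k - 4) with R(k) = B(k−1)f(k)/C(k) = k*(3*k**4 + k**3 + k**2 - 2*k - 4)/(15*k**4 + 34*k**3 + 39*k**2 + 18*k - 1).
s_(k+1) − s_k = 15*k**4 + 34*k**3 + 39*k**2 + 18*k - 1 = t_k.
Σ_(k=0)^(9) t_k = s_(10) − s_(0) = 310760 − (0) = 310760.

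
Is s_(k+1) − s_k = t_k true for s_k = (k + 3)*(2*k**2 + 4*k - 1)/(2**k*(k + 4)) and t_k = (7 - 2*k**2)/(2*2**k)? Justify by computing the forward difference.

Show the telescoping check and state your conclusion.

s_(k+1) = (k + 4)*(4*k + 2*(k + 1)**2 + 3)/(2*2**k*(k + 5))
s_(k+1) − s_k = (-2*k**4 - 16*k**3 - 21*k**2 + 64*k + 110)/(2*2**k*(k**2 + 9*k + 20))
(s_(k+1) − s_k) − t_k = (2*k**3 + 12*k**2 + k - 30)/(2*2**k*(k**2 + 9*k + 20))

Invalid: residual (2*k**3 + 12*k**2 + k - 30)/(2*2**k*(k**2 + 9*k + 20)) ≠ 0.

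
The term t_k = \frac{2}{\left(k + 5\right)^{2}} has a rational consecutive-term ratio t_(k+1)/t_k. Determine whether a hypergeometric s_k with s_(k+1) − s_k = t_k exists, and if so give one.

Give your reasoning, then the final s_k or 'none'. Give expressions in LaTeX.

Ratio r(k) = (k + 5)**2/(k + 6)**2.
Normal form (A,B,C) = (k**2 + 10*k + 25, k**2 + 12*k + 36, 1).
Need (k**2 + 10*k + 25)·f(k+1) − (k**2 + 10*k + 25)·f(k) = 1.
Degrees (2,2,0) ⇒ d ≤ 0.
f = c0 ⇒ A·f(k+1) − B(k−1)·f(k) − C = -1. The system {-1 = 0} is inconsistent; no antidifference.

not Gosper-summable; s_k does not exist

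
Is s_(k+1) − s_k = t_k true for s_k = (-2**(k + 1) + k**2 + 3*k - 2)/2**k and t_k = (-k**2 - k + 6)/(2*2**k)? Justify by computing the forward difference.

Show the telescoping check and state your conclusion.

s_(k+1) = (-4*2**k + k**2 + 5*k + 2)/(2*2**k)
s_(k+1) − s_k = (-k**2 - k + 6)/(2*2**k)
(s_(k+1) − s_k) − t_k = 0

valid (s_(k+1) − s_k reduces to t_k)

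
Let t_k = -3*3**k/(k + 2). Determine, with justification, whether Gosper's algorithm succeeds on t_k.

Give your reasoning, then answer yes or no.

Ratio r(k) = 3*(k + 2)/(k + 3).
Normal form (A,B,C) = (3*k + 6, k + 3, 1).
Set up (3*k + 6)·f(k+1) − (k + 2)·f(k) − (1) = 0.
Bound: deg f ≤ -1.
Bound -1 < 0, so the key equation has no polynomial solution.

No — negative degree bound, so no certificate f.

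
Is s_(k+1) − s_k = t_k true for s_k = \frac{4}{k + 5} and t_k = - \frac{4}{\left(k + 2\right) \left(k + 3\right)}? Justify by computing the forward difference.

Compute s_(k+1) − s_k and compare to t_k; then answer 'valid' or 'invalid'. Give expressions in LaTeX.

s_(k+1) = 4/(k + 6)
s_(k+1) − s_k = -4/((k + 5)*(k + 6))
(s_(k+1) − s_k) − t_k = 24*(k + 4)/(k**4 + 16*k**3 + 91*k**2 + 216*k + 180)

Invalid: residual \frac{24 \left(k + 4\right)}{k^{4} + 16 k^{3} + 91 k^{2} + 216 k + 180} ≠ 0.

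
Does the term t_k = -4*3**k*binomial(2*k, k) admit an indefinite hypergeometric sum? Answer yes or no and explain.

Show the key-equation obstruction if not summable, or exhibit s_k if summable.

No — key equation has no polynomial f.

t_(k+1)/t_k = 6*(2*k + 1)/(k + 1).
Gosper form: A/B · C(k+1)/C(k) with A=12*k + 6, B=k + 1, C=1.
Need (12*k + 6)·f(k+1) − (k)·f(k) = 1.
From deg A=1, deg B=1, deg C=0: d=-1.
d = -1 < 0 ⇒ no nonzero polynomial f; not summable.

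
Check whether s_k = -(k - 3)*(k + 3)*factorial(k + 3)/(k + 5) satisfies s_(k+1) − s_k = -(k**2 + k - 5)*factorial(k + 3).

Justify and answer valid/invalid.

Invalid: residual 2*(k**3 + 6*k**2 - k - 22)*factorial(k + 3)/((k + 5)*(k + 6)) ≠ 0.

s_(k+1) = -(k - 2)*(k + 4)*factorial(k + 4)/(k + 6)
s_(k+1) − s_k = -(k**4 + 10*k**3 + 24*k**2 - 23*k - 106)*factorial(k + 3)/((k + 5)*(k + 6))
(s_(k+1) − s_k) − t_k = 2*(k**3 + 6*k**2 - k - 22)*factorial(k + 3)/((k + 5)*(k + 6))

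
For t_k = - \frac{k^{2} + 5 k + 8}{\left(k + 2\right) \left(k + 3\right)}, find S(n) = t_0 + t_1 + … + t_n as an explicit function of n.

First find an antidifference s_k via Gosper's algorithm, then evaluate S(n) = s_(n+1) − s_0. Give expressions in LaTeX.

Compute t_(k+1)/t_k: get (k + 2)*(5*k + (k + 1)**2 + 13)/((k + 4)*(k**2 + 5*k + 8)).
Take A(k)=k + 2, B(k)=k + 4, C(k)=k**2 + 5*k + 8.
Key eq: (k + 2)·f(k+1) = (k + 3)·f(k) + (k**2 + 5*k + 8).
d = 2 from the (1,1,2) case.
Solve for f: f(k) = k*(k + 3) (degree 2 ≤ 2).
R(k) = B(k−1)·f(k)/C(k) = k*(k + 3)**2/(k**2 + 5*k + 8); s_k = R·t_k = k*(-k - 3)/(k + 2).
Check: Δs_k = (-k**2 - 5*k - 8)/(k**2 + 5*k + 6). ✓
s_(n+1) = (-n**2 - 5*n - 4)/(n + 3) and s_(0) = 0, so S(n) = (-n**2 - 5*n - 4)/(n + 3).

S(n) = \frac{- n^{2} - 5 n - 4}{n + 3}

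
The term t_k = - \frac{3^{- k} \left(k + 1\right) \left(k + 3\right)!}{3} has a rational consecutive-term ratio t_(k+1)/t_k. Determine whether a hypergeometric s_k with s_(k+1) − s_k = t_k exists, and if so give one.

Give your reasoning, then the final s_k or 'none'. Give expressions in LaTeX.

s_k = - 3^{- k} \left(k + 3\right)!

Ratio r(k) = (k + 2)*(k + 4)/(3*(k + 1)).
Factor: A=k/3 + 4/3; B=1; C=k + 1.
Key eq: (k/3 + 4/3)·f(k+1) = (1)·f(k) + (k + 1).
Bound: deg f ≤ 0.
Solving with deg f ≤ 0: f(k) = 3.
Get s_k = R·t_k = -factorial(k + 3)/3**k with R(k) = B(k−1)f(k)/C(k) = 3/(k + 1).
s_(k+1) − s_k = -(k + 1)*factorial(k + 3)/(3*3**k) = t_k.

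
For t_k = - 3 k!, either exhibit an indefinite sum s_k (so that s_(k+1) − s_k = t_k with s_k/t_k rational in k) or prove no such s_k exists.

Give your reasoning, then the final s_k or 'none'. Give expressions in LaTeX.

Step 1: r(k) = k + 1.
Normal form (A,B,C) = (k + 1, 1, 1).
Need (k + 1)·f(k+1) − (1)·f(k) = 1.
Degrees (1,0,0) ⇒ d ≤ -1.
Negative degree bound (-1): no f exists, t_k not Gosper-summable.

not Gosper-summable; s_k does not exist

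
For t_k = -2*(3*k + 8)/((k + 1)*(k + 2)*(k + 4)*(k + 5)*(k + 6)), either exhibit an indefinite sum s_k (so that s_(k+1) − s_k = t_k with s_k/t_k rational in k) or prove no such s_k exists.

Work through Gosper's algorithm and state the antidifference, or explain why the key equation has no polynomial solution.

Ratio r(k) = (k + 1)*(k + 4)*(3*k + 11)/((k + 3)*(k + 7)*(3*k + 8)).
Factor: A=k + 1; B=k + 7; C=k**2 + 17*k/3 + 8.
Set up (k + 1)·f(k+1) − (k + 6)·f(k) − (k**2 + 17*k/3 + 8) = 0.
Degrees (1,1,2) ⇒ d ≤ 5.
Coefficient equations give f(k) = k*(k + 2)*(k + 3)*(k**2 + 10*k + 29)/60.
Get s_k = R·t_k = k*(-k**2 - 10*k - 29)/(10*(k**3 + 10*k**2 + 29*k + 20)) with R(k) = B(k−1)f(k)/C(k) = k*(k + 2)*(k + 6)*(k**2 + 10*k + 29)/(20*(3*k + 8)).
s_(k+1) − s_k = 2*(-3*k - 8)/(k**5 + 18*k**4 + 121*k**3 + 372*k**2 + 508*k + 240) = t_k.

s_k = k*(-k**2 - 10*k - 29)/(10*(k**3 + 10*k**2 + 29*k + 20))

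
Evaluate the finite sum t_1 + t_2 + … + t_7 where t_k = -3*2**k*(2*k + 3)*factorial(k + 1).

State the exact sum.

Σ = -278691828

Ratio r(k) = 2*(k + 2)*(2*k + 5)/(2*k + 3).
Take A(k)=2*k + 4, B(k)=1, C(k)=k + 3/2.
f must satisfy (2*k + 4)·f(k+1) − (1)·f(k) = k + 3/2.
Bound: deg f ≤ 0.
A polynomial solution: f(k) = 1/2.
So s_k = (B(k−1)f/C)·t_k = (1/(2*k + 3))·t_k = -3*2**k*factorial(k + 1).
s_(k+1) − s_k = -3*2**k*(2*k + 3)*factorial(k + 1) = t_k.
Sum = s_(8) − s_(1); s_(8) = -278691840, s_(1) = -12 ⇒ -278691828.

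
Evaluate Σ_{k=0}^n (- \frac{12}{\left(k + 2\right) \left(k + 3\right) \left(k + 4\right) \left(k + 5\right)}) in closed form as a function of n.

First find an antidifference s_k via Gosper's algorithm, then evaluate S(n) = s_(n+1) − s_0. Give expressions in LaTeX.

S(n) = \frac{- n^{3} - 12 n^{2} - 47 n - 36}{6 \left(n^{3} + 12 n^{2} + 47 n + 60\right)}

r(k) = (k + 2)/(k + 6) after simplifying.
A = k + 2, B = k + 6, C = 1.
Key eq: (k + 2)·f(k+1) = (k + 5)·f(k) + (1).
From deg A=1, deg B=1, deg C=0: d=3.
Match coefficients ⇒ f(k) = k*(k**2 + 9*k + 26)/72.
Then R = B(k−1)f/C = k*(k + 5)*(k**2 + 9*k + 26)/72, so s_k = R(k)·t_k = k*(-k**2 - 9*k - 26)/(6*(k + 2)*(k + 3)*(k + 4)).
s_(k+1) − s_k = -12/(k**4 + 14*k**3 + 71*k**2 + 154*k + 120) = t_k.
Telescope: S(n) = s_(n+1) − s_(0) = (-n**3 - 12*n**2 - 47*n - 36)/(6*(n**3 + 12*n**2 + 47*n + 60)) − (0) = (-n**3 - 12*n**2 - 47*n - 36)/(6*(n**3 + 12*n**2 + 47*n + 60)).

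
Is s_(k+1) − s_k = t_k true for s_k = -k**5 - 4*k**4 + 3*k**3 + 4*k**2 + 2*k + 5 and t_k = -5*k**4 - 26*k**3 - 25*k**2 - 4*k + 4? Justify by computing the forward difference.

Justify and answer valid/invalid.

Valid — Δs_k = t_k.

s_(k+1) = -k**5 - 9*k**4 - 23*k**3 - 21*k**2 - 2*k + 9
s_(k+1) − s_k = -5*k**4 - 26*k**3 - 25*k**2 - 4*k + 4
(s_(k+1) − s_k) − t_k = 0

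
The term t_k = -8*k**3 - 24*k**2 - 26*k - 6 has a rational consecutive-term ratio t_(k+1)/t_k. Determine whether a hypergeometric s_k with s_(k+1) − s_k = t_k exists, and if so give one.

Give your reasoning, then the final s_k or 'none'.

s_k = k*(-2*k**3 - 4*k**2 - 3*k + 3)

Step 1: r(k) = (4*k**3 + 24*k**2 + 49*k + 32)/(4*k**3 + 12*k**2 + 13*k + 3).
Factor: A=1; B=1; C=k**3 + 3*k**2 + 13*k/4 + 3/4.
f must satisfy (1)·f(k+1) − (1)·f(k) = k**3 + 3*k**2 + 13*k/4 + 3/4.
d = 4 from the (0,0,3) case.
Solving with deg f ≤ 4: f(k) = k*(2*k**3 + 4*k**2 + 3*k - 3)/8.
Certificate R = B(k−1)f/C = k*(2*k**3 + 4*k**2 + 3*k - 3)/(2*(4*k**3 + 12*k**2 + 13*k + 3)) gives s_k = k*(-2*k**3 - 4*k**2 - 3*k + 3).
Check: Δs_k = -8*k**3 - 24*k**2 - 26*k - 6. ✓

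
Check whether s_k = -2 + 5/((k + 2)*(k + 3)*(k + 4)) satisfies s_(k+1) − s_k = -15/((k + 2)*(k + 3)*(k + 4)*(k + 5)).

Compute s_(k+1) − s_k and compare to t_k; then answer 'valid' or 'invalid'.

s_(k+1) = -2 + 5/((k + 3)*(k + 4)*(k + 5))
s_(k+1) − s_k = -15/((k + 2)*(k + 3)*(k + 4)*(k + 5))
(s_(k+1) − s_k) − t_k = 0

valid (s_(k+1) − s_k reduces to t_k)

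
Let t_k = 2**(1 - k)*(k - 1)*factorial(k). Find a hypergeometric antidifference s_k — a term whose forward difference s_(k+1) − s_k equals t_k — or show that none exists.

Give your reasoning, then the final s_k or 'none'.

s_k = 2**(2 - k)*factorial(k)

The ratio is k*(k + 1)/(2*(k - 1)).
Gosper form: A/B · C(k+1)/C(k) with A=k/2 + 1/2, B=1, C=k - 1.
Solve (k/2 + 1/2)·f(k+1) − (1)·f(k) = k - 1.
Degrees (1,0,1) ⇒ d ≤ 0.
Match coefficients ⇒ f(k) = 2.
R(k) = B(k−1)·f(k)/C(k) = 2/(k - 1); s_k = R·t_k = 2**(2 - k)*factorial(k).
Δs = 2**(1 - k)*(k - 1)*factorial(k), as required.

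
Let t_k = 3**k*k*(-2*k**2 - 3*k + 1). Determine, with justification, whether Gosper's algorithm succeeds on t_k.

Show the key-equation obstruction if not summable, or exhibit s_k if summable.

The ratio is 3*(2*k**3 + 9*k**2 + 11*k + 4)/(k*(2*k**2 + 3*k - 1)).
So A=3 and B=1, with C=k**3 + 3*k**2/2 - k/2.
Key eq: (3)·f(k+1) = (1)·f(k) + (k**3 + 3*k**2/2 - k/2).
d = 3 from the (0,0,3) case.
Match coefficients ⇒ f(k) = (k**3 - 3*k**2 + 4*k - 3)/2.
R(k) = B(k−1)·f(k)/C(k) = (k**3 - 3*k**2 + 4*k - 3)/(k*(2*k**2 + 3*k - 1)); s_k = R·t_k = 3**k*(-k**3 + 3*k**2 - 4*k + 3).
Check: Δs_k = 3**k*k*(-2*k**2 - 3*k + 1). ✓

Yes. s_k = 3**k*(-k**3 + 3*k**2 - 4*k + 3).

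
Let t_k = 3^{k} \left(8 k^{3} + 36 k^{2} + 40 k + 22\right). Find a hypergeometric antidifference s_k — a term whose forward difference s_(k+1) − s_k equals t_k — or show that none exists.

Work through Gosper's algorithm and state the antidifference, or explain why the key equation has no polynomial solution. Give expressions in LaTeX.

s_k = 2 \cdot 3^{k} \left(2 k^{3} + k + 1\right)

Step 1: r(k) = 3*(4*k**3 + 30*k**2 + 68*k + 53)/(4*k**3 + 18*k**2 + 20*k + 11).
Normal form (A,B,C) = (3, 1, k**3 + 9*k**2/2 + 5*k + 11/4).
Solve (3)·f(k+1) − (1)·f(k) = k**3 + 9*k**2/2 + 5*k + 11/4.
deg f ≤ 3 (via 0,0,3).
Solving with deg f ≤ 3: f(k) = (2*k**3 + k + 1)/4.
R(k) = B(k−1)·f(k)/C(k) = (2*k**3 + k + 1)/(4*k**3 + 18*k**2 + 20*k + 11); s_k = R·t_k = 2*3**k*(2*k**3 + k + 1).
s_(k+1) − s_k = 3**k*(8*k**3 + 36*k**2 + 40*k + 22) = t_k.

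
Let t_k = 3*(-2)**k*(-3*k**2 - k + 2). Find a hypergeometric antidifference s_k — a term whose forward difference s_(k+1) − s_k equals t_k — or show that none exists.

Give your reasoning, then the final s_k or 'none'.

Compute t_(k+1)/t_k: get 2*(-k - 3*(k + 1)**2 + 1)/(3*k**2 + k - 2).
Gosper form: A/B · C(k+1)/C(k) with A=-2, B=1, C=k**2 + k/3 - 2/3.
f must satisfy (-2)·f(k+1) − (1)·f(k) = k**2 + k/3 - 2/3.
d = 2 from the (0,0,2) case.
A polynomial solution: f(k) = -(3*k**2 - 3*k - 2)/9.
Then R = B(k−1)f/C = -(3*k**2 - 3*k - 2)/(3*(k + 1)*(3*k - 2)), so s_k = R(k)·t_k = (-2)**k*(3*k**2 - 3*k - 2).
Verify: 3*(-2)**k*(-3*k**2 - k + 2) matches t_k.

s_k = (-2)**k*(3*k**2 - 3*k - 2)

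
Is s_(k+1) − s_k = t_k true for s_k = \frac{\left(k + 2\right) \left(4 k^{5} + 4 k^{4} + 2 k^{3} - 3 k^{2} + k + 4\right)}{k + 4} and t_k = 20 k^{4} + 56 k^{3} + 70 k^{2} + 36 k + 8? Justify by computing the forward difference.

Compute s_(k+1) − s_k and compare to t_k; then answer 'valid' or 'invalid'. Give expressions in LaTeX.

s_(k+1) = (4*k**6 + 36*k**5 + 130*k**4 + 241*k**3 + 238*k**2 + 123*k + 36)/(k + 5)
s_(k+1) − s_k = 2*(10*k**6 + 102*k**5 + 355*k**4 + 601*k**3 + 547*k**2 + 245*k + 52)/(k**2 + 9*k + 20)
(s_(k+1) − s_k) − t_k = 2*(-16*k**5 - 132*k**4 - 292*k**3 - 319*k**2 - 151*k - 28)/(k**2 + 9*k + 20)

Invalid: residual \frac{2 \left(- 16 k^{5} - 132 k^{4} - 292 k^{3} - 319 k^{2} - 151 k - 28\right)}{k^{2} + 9 k + 20} ≠ 0.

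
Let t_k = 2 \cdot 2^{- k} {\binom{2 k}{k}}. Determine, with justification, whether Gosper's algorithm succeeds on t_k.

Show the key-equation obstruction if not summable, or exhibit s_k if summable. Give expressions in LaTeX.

r(k) = (2*k + 1)/(k + 1) after simplifying.
A = 2*k + 1, B = k + 1, C = 1.
Set up (2*k + 1)·f(k+1) − (k)·f(k) − (1) = 0.
d = -1 from the (1,1,0) case.
d = -1 < 0 ⇒ no nonzero polynomial f; not summable.

No — negative degree bound, so no certificate f.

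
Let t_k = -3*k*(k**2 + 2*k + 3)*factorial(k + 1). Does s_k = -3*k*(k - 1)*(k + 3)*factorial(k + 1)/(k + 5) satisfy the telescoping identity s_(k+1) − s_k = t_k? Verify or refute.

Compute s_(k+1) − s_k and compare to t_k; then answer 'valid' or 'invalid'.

Invalid: residual 6*k*(k**3 + 7*k**2 + 12*k + 16)*factorial(k + 1)/((k + 5)*(k + 6)) ≠ 0.

s_(k+1) = -3*k*(k + 1)*(k + 4)*factorial(k + 2)/(k + 6)
s_(k+1) − s_k = -3*k*(k**4 + 11*k**3 + 41*k**2 + 69*k + 58)*factorial(k + 1)/((k + 5)*(k + 6))
(s_(k+1) − s_k) − t_k = 6*k*(k**3 + 7*k**2 + 12*k + 16)*factorial(k + 1)/((k + 5)*(k + 6))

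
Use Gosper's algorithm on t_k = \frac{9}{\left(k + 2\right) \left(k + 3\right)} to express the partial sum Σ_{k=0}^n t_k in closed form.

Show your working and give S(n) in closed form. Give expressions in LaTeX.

S(n) = \frac{9 \left(n + 1\right)}{2 \left(n + 3\right)}

Step 1: r(k) = (k + 2)/(k + 4).
Normal form (A,B,C) = (k + 2, k + 4, 1).
Solve (k + 2)·f(k+1) − (k + 3)·f(k) = 1.
d = 1 from the (1,1,0) case.
Coefficient equations give f(k) = k/2.
R(k) = B(k−1)·f(k)/C(k) = k*(k + 3)/2; s_k = R·t_k = 9*k/(2*(k + 2)).
Δs = 9/(k**2 + 5*k + 6), as required.
Σ_(k=0)^n t_k = s_(n+1) − s_(0) = (9*(n + 1)/(2*(n + 3))) − (0), i.e. 9*(n + 1)/(2*(n + 3)).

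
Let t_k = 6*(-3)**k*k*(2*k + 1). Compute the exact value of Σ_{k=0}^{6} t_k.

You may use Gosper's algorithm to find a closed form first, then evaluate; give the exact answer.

Ratio r(k) = -3*(k + 1)*(2*k + 3)/(k*(2*k + 1)).
So A=-3 and B=1, with C=k**2 + k/2.
f must satisfy (-3)·f(k+1) − (1)·f(k) = k**2 + k/2.
Bound: deg f ≤ 2.
Solving with deg f ≤ 2: f(k) = -k*(k - 1)/4.
Then R = B(k−1)f/C = -(k - 1)/(2*(2*k + 1)), so s_k = R(k)·t_k = 3*(-3)**k*k*(1 - k).
Check: Δs_k = 6*(-3)**k*k*(2*k + 1). ✓
Telescoping: Σ = s_(7) − s_(0) = 275562 − (0) = 275562.

Σ = 275562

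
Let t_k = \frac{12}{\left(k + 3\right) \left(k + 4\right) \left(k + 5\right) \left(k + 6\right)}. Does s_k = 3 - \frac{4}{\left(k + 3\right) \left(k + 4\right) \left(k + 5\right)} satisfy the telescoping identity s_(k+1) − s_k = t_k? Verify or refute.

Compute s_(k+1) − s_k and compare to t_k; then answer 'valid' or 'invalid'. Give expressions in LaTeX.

s_(k+1) = 3 - 4/((k + 4)*(k + 5)*(k + 6))
s_(k+1) − s_k = 12/((k + 3)*(k + 4)*(k + 5)*(k + 6))
(s_(k+1) − s_k) − t_k = 0

Valid — Δs_k = t_k.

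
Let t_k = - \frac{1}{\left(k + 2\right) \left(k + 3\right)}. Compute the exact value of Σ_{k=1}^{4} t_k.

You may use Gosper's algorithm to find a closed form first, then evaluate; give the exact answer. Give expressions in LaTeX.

Compute t_(k+1)/t_k: get (k + 2)/(k + 4).
Factor: A=k + 2; B=k + 4; C=1.
Solve (k + 2)·f(k+1) − (k + 3)·f(k) = 1.
d = 1 from the (1,1,0) case.
Match coefficients ⇒ f(k) = k/2.
Get s_k = R·t_k = -k/(2*k + 4) with R(k) = B(k−1)f(k)/C(k) = k*(k + 3)/2.
Δs = -1/(k**2 + 5*k + 6), as required.
Evaluate s at k=5 and k=1: -5/14 and -1/6; difference -4/21.

Σ = -4/21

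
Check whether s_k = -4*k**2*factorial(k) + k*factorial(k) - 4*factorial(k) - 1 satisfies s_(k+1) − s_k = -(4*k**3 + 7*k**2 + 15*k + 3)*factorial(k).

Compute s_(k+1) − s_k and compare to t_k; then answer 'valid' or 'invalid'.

s_(k+1) = -4*k**3*factorial(k) - 11*k**2*factorial(k) - 14*k*factorial(k) - 7*factorial(k) - 1
s_(k+1) − s_k = -(4*k**3 + 7*k**2 + 15*k + 3)*factorial(k)
(s_(k+1) − s_k) − t_k = 0

Valid: the claim telescopes to t_k.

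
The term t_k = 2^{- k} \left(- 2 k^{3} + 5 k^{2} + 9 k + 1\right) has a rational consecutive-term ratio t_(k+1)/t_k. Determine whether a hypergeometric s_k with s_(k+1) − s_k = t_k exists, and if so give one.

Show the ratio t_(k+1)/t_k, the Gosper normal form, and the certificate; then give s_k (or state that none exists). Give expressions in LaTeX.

Compute t_(k+1)/t_k: get (2*k**3 + k**2 - 13*k - 13)/(2*(2*k**3 - 5*k**2 - 9*k - 1)).
Normal form (A,B,C) = (1/2, 1, k**3 - 5*k**2/2 - 9*k/2 - 1/2).
f must satisfy (1/2)·f(k+1) − (1)·f(k) = k**3 - 5*k**2/2 - 9*k/2 - 1/2.
Degrees (0,0,3) ⇒ d ≤ 3.
Match coefficients ⇒ f(k) = -2*k**3 - k**2 + k - 1.
Then R = B(k−1)f/C = -2*(2*k**3 + k**2 - k + 1)/(2*k**3 - 5*k**2 - 9*k - 1), so s_k = R(k)·t_k = 2**(1 - k)*(2*k**3 + k**2 - k + 1).
s_(k+1) − s_k = (-2*k**3 + 5*k**2 + 9*k + 1)/2**k = t_k.

s_k = 2^{1 - k} \left(2 k^{3} + k^{2} - k + 1\right)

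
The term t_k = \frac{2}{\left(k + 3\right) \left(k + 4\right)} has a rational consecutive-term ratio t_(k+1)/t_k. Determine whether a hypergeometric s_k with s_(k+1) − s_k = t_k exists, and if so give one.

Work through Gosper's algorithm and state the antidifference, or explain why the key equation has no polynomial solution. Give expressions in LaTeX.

s_k = \frac{2 k}{3 \left(k + 3\right)}

The ratio is (k + 3)/(k + 5).
Factor: A=k + 3; B=k + 5; C=1.
Solve (k + 3)·f(k+1) − (k + 4)·f(k) = 1.
Degrees (1,1,0) ⇒ d ≤ 1.
A polynomial solution: f(k) = k/3.
Then R = B(k−1)f/C = k*(k + 4)/3, so s_k = R(k)·t_k = 2*k/(3*(k + 3)).
Δs = 2/(k**2 + 7*k + 12), as required.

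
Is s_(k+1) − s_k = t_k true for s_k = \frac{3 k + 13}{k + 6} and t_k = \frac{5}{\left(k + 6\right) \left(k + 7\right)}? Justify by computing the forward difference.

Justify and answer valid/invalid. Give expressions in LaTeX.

s_(k+1) = (3*k + 16)/(k + 7)
s_(k+1) − s_k = 5/(k**2 + 13*k + 42)
(s_(k+1) − s_k) − t_k = 0

valid (s_(k+1) − s_k reduces to t_k)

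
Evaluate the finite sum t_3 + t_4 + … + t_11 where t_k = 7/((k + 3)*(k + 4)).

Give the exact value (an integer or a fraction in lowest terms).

Ratio r(k) = (k + 3)/(k + 5).
A = k + 3, B = k + 5, C = 1.
Key eq: (k + 3)·f(k+1) = (k + 4)·f(k) + (1).
deg f ≤ 1 (via 1,1,0).
Solving with deg f ≤ 1: f(k) = k/3.
Then R = B(k−1)f/C = k*(k + 4)/3, so s_k = R(k)·t_k = 7*k/(3*(k + 3)).
s_(k+1) − s_k = 7/(k**2 + 7*k + 12) = t_k.
Σ_(k=3)^(11) t_k = s_(12) − s_(3) = 28/15 − (7/6) = 7/10.

Σ = 7/10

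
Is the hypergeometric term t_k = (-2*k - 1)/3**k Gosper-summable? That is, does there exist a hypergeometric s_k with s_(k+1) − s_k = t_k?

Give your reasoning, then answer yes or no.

Step 1: r(k) = (2*k + 3)/(3*(2*k + 1)).
Take A(k)=1/3, B(k)=1, C(k)=k + 1/2.
Key eq: (1/3)·f(k+1) = (1)·f(k) + (k + 1/2).
Degrees (0,0,1) ⇒ d ≤ 1.
Solving with deg f ≤ 1: f(k) = -3*(k + 1)/2.
Then R = B(k−1)f/C = -3*(k + 1)/(2*k + 1), so s_k = R(k)·t_k = 3**(1 - k)*(k + 1).
s_(k+1) − s_k = (-2*k - 1)/3**k = t_k.

Yes. s_k = 3**(1 - k)*(k + 1).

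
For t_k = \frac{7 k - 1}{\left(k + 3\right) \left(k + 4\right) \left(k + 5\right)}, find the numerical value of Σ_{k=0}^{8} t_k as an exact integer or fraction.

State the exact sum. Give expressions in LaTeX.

Σ = 19/52

Step 1: r(k) = (k + 3)*(7*k + 6)/((k + 6)*(7*k - 1)).
Factor: A=k + 3; B=k + 6; C=k - 1/7.
Need (k + 3)·f(k+1) − (k + 5)·f(k) = k - 1/7.
Degrees (1,1,1) ⇒ d ≤ 2.
Solving with deg f ≤ 2: f(k) = k*(5*k - 7)/42.
Certificate R = B(k−1)f/C = k*(k + 5)*(5*k - 7)/(6*(7*k - 1)) gives s_k = k*(5*k - 7)/(6*(k + 3)*(k + 4)).
Δs = (7*k - 1)/(k**3 + 12*k**2 + 47*k + 60), as required.
Sum = s_(9) − s_(0); s_(9) = 19/52, s_(0) = 0 ⇒ 19/52.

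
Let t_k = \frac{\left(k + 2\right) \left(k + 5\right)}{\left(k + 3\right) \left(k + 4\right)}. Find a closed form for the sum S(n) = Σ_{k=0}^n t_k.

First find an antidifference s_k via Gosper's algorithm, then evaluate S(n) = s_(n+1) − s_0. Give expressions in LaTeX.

S(n) = \frac{3 n^{2} + 13 n + 10}{3 \left(n + 4\right)}

t_(k+1)/t_k = (k + 3)**2*(k + 6)/((k + 2)*(k + 5)**2).
Factor: A=k + 3; B=k + 5; C=k**2 + 7*k + 10.
Key eq: (k + 3)·f(k+1) = (k + 4)·f(k) + (k**2 + 7*k + 10).
deg f ≤ 2 (via 1,1,2).
A polynomial solution: f(k) = k*(3*k + 7)/3.
Then R = B(k−1)f/C = k*(k + 4)*(3*k + 7)/(3*(k + 2)*(k + 5)), so s_k = R(k)·t_k = k*(3*k + 7)/(3*(k + 3)).
Verify: (k**2 + 7*k + 10)/(k**2 + 7*k + 12) matches t_k.
s_(n+1) = (3*n**2 + 13*n + 10)/(3*(n + 4)) and s_(0) = 0, so S(n) = (3*n**2 + 13*n + 10)/(3*(n + 4)).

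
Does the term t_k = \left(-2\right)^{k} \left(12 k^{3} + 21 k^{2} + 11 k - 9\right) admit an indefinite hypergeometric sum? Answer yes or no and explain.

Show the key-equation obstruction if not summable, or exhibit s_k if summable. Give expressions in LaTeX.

Yes. s_k = \left(-2\right)^{k} \left(- 4 k^{3} + k^{2} + 3 k + 3\right).

Step 1: r(k) = 2*(-12*k**3 - 57*k**2 - 89*k - 35)/(12*k**3 + 21*k**2 + 11*k - 9).
Take A(k)=-2, B(k)=1, C(k)=k**3 + 7*k**2/4 + 11*k/12 - 3/4.
Solve (-2)·f(k+1) − (1)·f(k) = k**3 + 7*k**2/4 + 11*k/12 - 3/4.
Degrees (0,0,3) ⇒ d ≤ 3.
Coefficient equations give f(k) = -(4*k**3 - k**2 - 3*k - 3)/12.
Then R = B(k−1)f/C = -(4*k**3 - k**2 - 3*k - 3)/(12*k**3 + 21*k**2 + 11*k - 9), so s_k = R(k)·t_k = (-2)**k*(-4*k**3 + k**2 + 3*k + 3).
s_(k+1) − s_k = (-2)**k*(12*k**3 + 21*k**2 + 11*k - 9) = t_k.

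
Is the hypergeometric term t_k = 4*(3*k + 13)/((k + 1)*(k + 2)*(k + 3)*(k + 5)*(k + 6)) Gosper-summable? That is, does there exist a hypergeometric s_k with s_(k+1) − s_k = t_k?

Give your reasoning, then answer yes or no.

Yes. s_k = 2*k*(k**2 + 8*k + 17)/(5*(k**3 + 8*k**2 + 17*k + 10)).

r(k) = (k + 1)*(k + 5)*(3*k + 16)/((k + 4)*(k + 7)*(3*k + 13)) after simplifying.
A = k + 1, B = k + 7, C = k**2 + 25*k/3 + 52/3.
Set up (k + 1)·f(k+1) − (k + 6)·f(k) − (k**2 + 25*k/3 + 52/3) = 0.
deg f ≤ 5 (via 1,1,2).
Solving with deg f ≤ 5: f(k) = k*(k + 3)*(k + 4)*(k**2 + 8*k + 17)/30.
R(k) = B(k−1)·f(k)/C(k) = k*(k + 3)*(k + 6)*(k**2 + 8*k + 17)/(10*(3*k + 13)); s_k = R·t_k = 2*k*(k**2 + 8*k + 17)/(5*(k**3 + 8*k**2 + 17*k + 10)).
Check: Δs_k = 4*(3*k + 13)/(k**5 + 17*k**4 + 107*k**3 + 307*k**2 + 396*k + 180). ✓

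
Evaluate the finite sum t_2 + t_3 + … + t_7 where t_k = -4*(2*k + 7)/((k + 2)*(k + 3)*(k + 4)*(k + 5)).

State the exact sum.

Compute t_(k+1)/t_k: get (k + 2)*(2*k + 9)/((k + 6)*(2*k + 7)).
Factor: A=k + 2; B=k + 6; C=k + 7/2.
Solve (k + 2)·f(k+1) − (k + 5)·f(k) = k + 7/2.
From deg A=1, deg B=1, deg C=1: d=3.
Solving with deg f ≤ 3: f(k) = k*(k + 3)*(k + 6)/16.
Get s_k = R·t_k = k*(-k - 6)/(2*(k**2 + 6*k + 8)) with R(k) = B(k−1)f(k)/C(k) = k*(k + 3)*(k + 5)*(k + 6)/(8*(2*k + 7)).
Verify: 4*(-2*k - 7)/(k**4 + 14*k**3 + 71*k**2 + 154*k + 120) matches t_k.
Telescoping: Σ = s_(8) − s_(2) = -7/15 − (-1/3) = -2/15.

Σ = -2/15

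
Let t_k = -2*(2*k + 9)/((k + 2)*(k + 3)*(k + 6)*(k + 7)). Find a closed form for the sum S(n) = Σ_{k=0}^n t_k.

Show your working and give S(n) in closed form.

S(n) = (-n**2 - 10*n - 9)/(6*(n**2 + 10*n + 21))

Ratio r(k) = (k + 2)*(k + 6)*(2*k + 11)/((k + 4)*(k + 8)*(2*k + 9)).
So A=k + 2 and B=k + 8, with C=k**3 + 27*k**2/2 + 121*k/2 + 90.
Solve (k + 2)·f(k+1) − (k + 7)·f(k) = k**3 + 27*k**2/2 + 121*k/2 + 90.
d = 5 from the (1,1,3) case.
Solve for f: f(k) = k*(k + 3)*(k + 4)*(k + 5)*(k + 8)/24 (degree 5 ≤ 5).
R(k) = B(k−1)·f(k)/C(k) = k*(k + 3)*(k + 7)*(k + 8)/(12*(2*k + 9)); s_k = R·t_k = k*(-k - 8)/(6*(k**2 + 8*k + 12)).
Δs = 2*(-2*k - 9)/(k**4 + 18*k**3 + 113*k**2 + 288*k + 252), as required.
Telescope: S(n) = s_(n+1) − s_(0) = (-n**2 - 10*n - 9)/(6*(n**2 + 10*n + 21)) − (0) = (-n**2 - 10*n - 9)/(6*(n**2 + 10*n + 21)).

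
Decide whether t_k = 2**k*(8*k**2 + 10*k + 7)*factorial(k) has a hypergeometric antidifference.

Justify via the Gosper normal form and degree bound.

Step 1: r(k) = 2*(8*k**3 + 34*k**2 + 51*k + 25)/(8*k**2 + 10*k + 7).
So A=2*k + 2 and B=1, with C=k**2 + 5*k/4 + 7/8.
Solve (2*k + 2)·f(k+1) − (1)·f(k) = k**2 + 5*k/4 + 7/8.
d = 1 from the (1,0,2) case.
Coefficient equations give f(k) = (4*k - 1)/8.
Certificate R = B(k−1)f/C = (4*k - 1)/(8*k**2 + 10*k + 7) gives s_k = 2**k*(4*k - 1)*factorial(k).
Verify: 2**k*(8*k**2 + 10*k + 7)*factorial(k) matches t_k.

Yes. s_k = 2**k*(4*k - 1)*factorial(k).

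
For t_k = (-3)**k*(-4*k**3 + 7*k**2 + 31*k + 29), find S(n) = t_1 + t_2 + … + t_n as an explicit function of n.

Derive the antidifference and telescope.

S(n) = -3*(-3)**n*n**3 + 3*(-3)**n*n**2 + 27*(-3)**n*n + 27*(-3)**n - 27

The ratio is 3*(-4*k**3 - 5*k**2 + 33*k + 63)/(4*k**3 - 7*k**2 - 31*k - 29).
Gosper form: A/B · C(k+1)/C(k) with A=-3, B=1, C=k**3 - 7*k**2/4 - 31*k/4 - 29/4.
Solve (-3)·f(k+1) − (1)·f(k) = k**3 - 7*k**2/4 - 31*k/4 - 29/4.
From deg A=0, deg B=0, deg C=3: d=3.
Coefficient equations give f(k) = -(k**3 - 4*k**2 - 4*k - 2)/4.
Then R = B(k−1)f/C = -(k**3 - 4*k**2 - 4*k - 2)/(4*k**3 - 7*k**2 - 31*k - 29), so s_k = R(k)·t_k = (-3)**k*(k**3 - 4*k**2 - 4*k - 2).
Verify: (-3)**k*(-4*k**3 + 7*k**2 + 31*k + 29) matches t_k.
s_(n+1) = (-3)**(n + 1)*(n**3 - n**2 - 9*n - 9) and s_(1) = 27, so S(n) = -3*(-3)**n*n**3 + 3*(-3)**n*n**2 + 27*(-3)**n*n + 27*(-3)**n - 27.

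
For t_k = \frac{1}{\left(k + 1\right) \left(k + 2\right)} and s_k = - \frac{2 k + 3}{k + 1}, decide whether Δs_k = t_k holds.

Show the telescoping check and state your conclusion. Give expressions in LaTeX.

valid; difference matches t_k

s_(k+1) = (-2*k - 5)/(k + 2)
s_(k+1) − s_k = 1/(k**2 + 3*k + 2)
(s_(k+1) − s_k) − t_k = 0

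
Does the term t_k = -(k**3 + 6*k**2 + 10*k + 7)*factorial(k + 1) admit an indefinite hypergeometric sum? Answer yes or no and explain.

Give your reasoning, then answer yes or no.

Step 1: r(k) = (k**4 + 11*k**3 + 43*k**2 + 74*k + 48)/(k**3 + 6*k**2 + 10*k + 7).
Take A(k)=k + 2, B(k)=1, C(k)=k**3 + 6*k**2 + 10*k + 7.
Key eq: (k + 2)·f(k+1) = (1)·f(k) + (k**3 + 6*k**2 + 10*k + 7).
d = 2 from the (1,0,3) case.
Match coefficients ⇒ f(k) = k**2 + 3*k - 1.
R(k) = B(k−1)·f(k)/C(k) = (k**2 + 3*k - 1)/(k**3 + 6*k**2 + 10*k + 7); s_k = R·t_k = -(k**2 + 3*k - 1)*factorial(k + 1).
s_(k+1) − s_k = -(k**3 + 6*k**2 + 10*k + 7)*factorial(k + 1) = t_k.

Yes. s_k = -(k**2 + 3*k - 1)*factorial(k + 1).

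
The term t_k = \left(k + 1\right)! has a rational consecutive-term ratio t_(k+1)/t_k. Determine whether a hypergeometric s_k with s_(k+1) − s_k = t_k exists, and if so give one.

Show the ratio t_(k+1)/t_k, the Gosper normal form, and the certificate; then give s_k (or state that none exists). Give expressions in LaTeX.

none (Gosper's algorithm certifies no s_k)

Compute t_(k+1)/t_k: get k + 2.
Factor: A=k + 2; B=1; C=1.
Solve (k + 2)·f(k+1) − (1)·f(k) = 1.
Bound: deg f ≤ -1.
Bound -1 < 0, so the key equation has no polynomial solution.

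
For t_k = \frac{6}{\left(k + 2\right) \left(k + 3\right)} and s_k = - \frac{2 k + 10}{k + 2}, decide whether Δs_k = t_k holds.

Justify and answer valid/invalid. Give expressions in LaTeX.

valid (s_(k+1) − s_k reduces to t_k)

s_(k+1) = 2*(-k - 6)/(k + 3)
s_(k+1) − s_k = 6/(k**2 + 5*k + 6)
(s_(k+1) − s_k) − t_k = 0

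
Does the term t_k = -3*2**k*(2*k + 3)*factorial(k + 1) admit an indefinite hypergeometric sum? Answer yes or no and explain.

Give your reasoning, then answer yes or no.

Step 1: r(k) = 2*(k + 2)*(2*k + 5)/(2*k + 3).
Gosper form: A/B · C(k+1)/C(k) with A=2*k + 4, B=1, C=k + 3/2.
Key eq: (2*k + 4)·f(k+1) = (1)·f(k) + (k + 3/2).
Degrees (1,0,1) ⇒ d ≤ 0.
Solve for f: f(k) = 1/2 (degree 0 ≤ 0).
So s_k = (B(k−1)f/C)·t_k = (1/(2*k + 3))·t_k = -3*2**k*factorial(k + 1).
Δs = -3*2**k*(2*k + 3)*factorial(k + 1), as required.

Yes. s_k = -3*2**k*factorial(k + 1).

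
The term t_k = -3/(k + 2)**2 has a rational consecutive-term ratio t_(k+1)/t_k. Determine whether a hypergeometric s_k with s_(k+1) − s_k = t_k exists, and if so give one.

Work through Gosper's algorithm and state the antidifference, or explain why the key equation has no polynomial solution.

none — t_k is not Gosper-summable

t_(k+1)/t_k = (k + 2)**2/(k + 3)**2.
Gosper form: A/B · C(k+1)/C(k) with A=k**2 + 4*k + 4, B=k**2 + 6*k + 9, C=1.
Set up (k**2 + 4*k + 4)·f(k+1) − (k**2 + 4*k + 4)·f(k) − (1) = 0.
deg f ≤ 0 (via 2,2,0).
Put f(k) = c0: A·f(k+1) − B(k−1)·f(k) − C = -1; need -1 = 0 — inconsistent ⇒ no f, not summable.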